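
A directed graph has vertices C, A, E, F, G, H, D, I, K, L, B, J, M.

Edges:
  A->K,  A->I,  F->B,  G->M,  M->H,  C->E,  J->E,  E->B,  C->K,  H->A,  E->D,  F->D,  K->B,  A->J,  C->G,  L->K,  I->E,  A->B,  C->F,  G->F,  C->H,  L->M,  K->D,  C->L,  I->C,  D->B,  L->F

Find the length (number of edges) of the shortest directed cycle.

4

For each vertex v, BFS finds the shortest path from v back to v.
The shortest such closed walk is C → H → A → I → C, length 4.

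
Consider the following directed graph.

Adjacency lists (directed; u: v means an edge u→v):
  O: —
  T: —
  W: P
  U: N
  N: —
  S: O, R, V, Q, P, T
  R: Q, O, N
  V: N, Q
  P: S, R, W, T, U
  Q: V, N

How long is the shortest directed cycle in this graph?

For each vertex v, BFS finds the shortest path from v back to v.
The shortest such closed walk is S → P → S, length 2.

2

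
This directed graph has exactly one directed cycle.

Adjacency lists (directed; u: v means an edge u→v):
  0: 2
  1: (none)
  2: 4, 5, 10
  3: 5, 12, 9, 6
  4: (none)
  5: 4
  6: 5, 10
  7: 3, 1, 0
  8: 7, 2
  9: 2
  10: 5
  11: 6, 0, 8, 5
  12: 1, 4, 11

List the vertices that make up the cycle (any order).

3, 7, 8, 11, 12

DFS with gray/black marking from 7:
7 gray
  3 gray
    5 gray
      4 gray
      4 black
    5 black
    12 gray
      1 gray
      1 black
      12→4: 4 black — skip
      11 gray
        6 gray
          6→5: 5 black — skip
          10 gray
            10→5: 5 black — skip
          10 black
        6 black
        0 gray
          2 gray
            2→4: 4 black — skip
            2→5: 5 black — skip
            2→10: 10 black — skip
          2 black
        0 black
        8 gray
          8→7: 7 is gray → back edge
Back edge closes the cycle 7 → 3 → 12 → 11 → 8 → 7; its vertices are {3, 7, 8, 11, 12}.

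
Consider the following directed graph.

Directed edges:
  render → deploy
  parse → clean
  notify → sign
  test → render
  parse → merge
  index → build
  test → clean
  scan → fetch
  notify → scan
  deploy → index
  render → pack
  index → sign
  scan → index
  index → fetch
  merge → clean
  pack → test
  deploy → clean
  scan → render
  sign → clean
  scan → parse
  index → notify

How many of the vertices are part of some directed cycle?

A vertex is on a directed cycle iff it belongs to a strongly connected component of size ≥ 2 (or has a self-loop).
The vertices on cycles are {pack, scan, test, index, deploy, notify, render} — 7 in total.

7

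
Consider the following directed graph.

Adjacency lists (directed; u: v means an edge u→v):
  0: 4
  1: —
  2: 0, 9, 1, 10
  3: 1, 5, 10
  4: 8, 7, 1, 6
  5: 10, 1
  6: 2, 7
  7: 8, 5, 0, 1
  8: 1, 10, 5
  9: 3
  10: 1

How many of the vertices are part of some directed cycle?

5

A vertex is on a directed cycle iff it belongs to a strongly connected component of size ≥ 2 (or has a self-loop).
The vertices on cycles are {0, 2, 4, 6, 7} — 5 in total.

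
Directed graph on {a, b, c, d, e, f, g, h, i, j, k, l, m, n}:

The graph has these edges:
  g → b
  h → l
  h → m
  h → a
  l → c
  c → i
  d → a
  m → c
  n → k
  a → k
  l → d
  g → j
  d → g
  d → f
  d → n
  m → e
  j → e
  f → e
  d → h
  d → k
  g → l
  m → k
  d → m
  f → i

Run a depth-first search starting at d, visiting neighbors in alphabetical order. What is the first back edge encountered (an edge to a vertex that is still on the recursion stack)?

DFS from d (visiting neighbors in alphabetical order); mark gray on enter, black on exit:
d gray
  a gray
    k gray
    k black
  a black
  f gray
    e gray
    e black
    i gray
    i black
  f black
  g gray
    b gray
    b black
    j gray
      j→e: e black — skip
    j black
    l gray
      c gray
        c→i: i black — skip
      c black
      l→d: d is gray → back edge
First back edge: l → d.

l->d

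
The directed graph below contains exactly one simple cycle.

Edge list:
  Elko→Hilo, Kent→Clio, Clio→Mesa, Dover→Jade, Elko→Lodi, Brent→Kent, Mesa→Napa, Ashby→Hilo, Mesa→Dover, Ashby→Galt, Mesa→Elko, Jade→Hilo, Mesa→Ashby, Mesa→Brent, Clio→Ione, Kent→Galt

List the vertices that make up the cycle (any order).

DFS with gray/black marking from Mesa:
Mesa gray
  Napa gray
  Napa black
  Elko gray
    Lodi gray
    Lodi black
    Hilo gray
    Hilo black
  Elko black
  Dover gray
    Jade gray
      Jade→Hilo: Hilo black — skip
    Jade black
  Dover black
  Ashby gray
    Ashby→Hilo: Hilo black — skip
    Galt gray
    Galt black
  Ashby black
  Brent gray
    Kent gray
      Kent→Galt: Galt black — skip
      Clio gray
        Clio→Mesa: Mesa is gray → back edge
Back edge closes the cycle Mesa → Brent → Kent → Clio → Mesa; its vertices are {Clio, Kent, Mesa, Brent}.

Clio, Kent, Mesa, Brent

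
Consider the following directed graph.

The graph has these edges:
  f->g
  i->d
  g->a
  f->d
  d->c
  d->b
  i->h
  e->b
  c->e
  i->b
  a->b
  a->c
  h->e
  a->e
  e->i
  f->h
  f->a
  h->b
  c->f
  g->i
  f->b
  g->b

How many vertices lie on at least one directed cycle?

8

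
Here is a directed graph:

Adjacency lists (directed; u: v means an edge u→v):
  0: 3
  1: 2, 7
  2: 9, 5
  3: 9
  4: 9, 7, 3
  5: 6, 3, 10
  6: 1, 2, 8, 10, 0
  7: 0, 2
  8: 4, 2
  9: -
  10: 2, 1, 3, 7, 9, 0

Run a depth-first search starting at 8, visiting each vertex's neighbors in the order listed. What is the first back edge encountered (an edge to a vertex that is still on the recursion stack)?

DFS from 8 (visiting each vertex's neighbors in the order listed); mark gray on enter, black on exit:
8 gray
  4 gray
    9 gray
    9 black
    7 gray
      0 gray
        3 gray
          3→9: 9 black — skip
        3 black
      0 black
      2 gray
        2→9: 9 black — skip
        5 gray
          6 gray
            1 gray
              1→2: 2 is gray → back edge
First back edge: 1 → 2.

1->2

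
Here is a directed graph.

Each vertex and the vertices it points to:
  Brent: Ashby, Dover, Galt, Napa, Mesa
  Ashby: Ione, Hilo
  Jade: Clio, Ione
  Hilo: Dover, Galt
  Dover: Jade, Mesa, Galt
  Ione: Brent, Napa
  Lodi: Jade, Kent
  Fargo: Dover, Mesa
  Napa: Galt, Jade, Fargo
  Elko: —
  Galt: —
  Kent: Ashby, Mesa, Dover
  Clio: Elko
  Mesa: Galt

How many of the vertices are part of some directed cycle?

8

A vertex is on a directed cycle iff it belongs to a strongly connected component of size ≥ 2 (or has a self-loop).
The vertices on cycles are {Hilo, Ione, Jade, Napa, Ashby, Brent, Dover, Fargo} — 8 in total.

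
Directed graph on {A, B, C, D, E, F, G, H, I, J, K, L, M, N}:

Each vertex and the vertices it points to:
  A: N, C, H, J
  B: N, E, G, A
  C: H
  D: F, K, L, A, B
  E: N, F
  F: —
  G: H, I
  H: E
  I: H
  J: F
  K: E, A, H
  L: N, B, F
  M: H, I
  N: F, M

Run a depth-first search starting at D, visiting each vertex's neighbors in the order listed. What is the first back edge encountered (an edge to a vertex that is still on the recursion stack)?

DFS from D (visiting each vertex's neighbors in the order listed); mark gray on enter, black on exit:
D gray
  F gray
  F black
  K gray
    E gray
      N gray
        N→F: F black — skip
        M gray
          H gray
            H→E: E is gray → back edge
First back edge: H → E.

H→E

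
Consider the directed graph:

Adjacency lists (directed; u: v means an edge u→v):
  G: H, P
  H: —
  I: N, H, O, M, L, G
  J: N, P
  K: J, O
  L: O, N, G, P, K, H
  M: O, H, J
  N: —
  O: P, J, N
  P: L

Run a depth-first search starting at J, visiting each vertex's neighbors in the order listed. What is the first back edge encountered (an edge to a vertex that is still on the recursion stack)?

DFS from J (visiting each vertex's neighbors in the order listed); mark gray on enter, black on exit:
J gray
  N gray
  N black
  P gray
    L gray
      O gray
        O→P: P is gray → back edge
First back edge: O → P.

O→P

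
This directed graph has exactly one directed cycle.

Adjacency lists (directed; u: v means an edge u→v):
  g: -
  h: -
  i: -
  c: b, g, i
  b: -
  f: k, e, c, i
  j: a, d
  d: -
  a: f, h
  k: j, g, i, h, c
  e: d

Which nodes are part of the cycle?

DFS with gray/black marking from f:
f gray
  k gray
    j gray
      a gray
        a→f: f is gray → back edge
Back edge closes the cycle f → k → j → a → f; its vertices are {a, f, j, k}.

a, f, j, k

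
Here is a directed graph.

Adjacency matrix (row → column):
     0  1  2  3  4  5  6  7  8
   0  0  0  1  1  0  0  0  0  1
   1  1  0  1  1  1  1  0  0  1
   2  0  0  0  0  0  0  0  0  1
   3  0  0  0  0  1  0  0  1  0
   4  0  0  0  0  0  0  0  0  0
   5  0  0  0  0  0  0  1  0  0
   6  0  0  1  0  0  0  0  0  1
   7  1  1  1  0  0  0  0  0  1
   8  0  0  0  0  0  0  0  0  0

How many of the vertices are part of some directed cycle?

A vertex is on a directed cycle iff it belongs to a strongly connected component of size ≥ 2 (or has a self-loop).
The vertices on cycles are {0, 1, 3, 7} — 4 in total.

4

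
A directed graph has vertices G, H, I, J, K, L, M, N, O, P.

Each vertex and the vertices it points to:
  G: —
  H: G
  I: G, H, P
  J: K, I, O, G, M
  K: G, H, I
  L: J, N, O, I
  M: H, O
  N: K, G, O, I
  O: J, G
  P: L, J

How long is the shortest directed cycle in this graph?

2

For each vertex v, BFS finds the shortest path from v back to v.
The shortest such closed walk is J → O → J, length 2.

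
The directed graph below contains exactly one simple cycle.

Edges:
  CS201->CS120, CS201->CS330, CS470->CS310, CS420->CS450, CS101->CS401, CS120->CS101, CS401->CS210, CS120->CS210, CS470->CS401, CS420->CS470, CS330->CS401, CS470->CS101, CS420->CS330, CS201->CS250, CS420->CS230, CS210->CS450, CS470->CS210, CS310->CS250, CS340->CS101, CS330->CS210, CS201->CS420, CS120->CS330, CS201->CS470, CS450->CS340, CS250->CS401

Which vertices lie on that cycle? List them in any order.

DFS with gray/black marking from CS450:
CS450 gray
  CS340 gray
    CS101 gray
      CS401 gray
        CS210 gray
          CS210→CS450: CS450 is gray → back edge
Back edge closes the cycle CS450 → CS340 → CS101 → CS401 → CS210 → CS450; its vertices are {CS101, CS210, CS340, CS401, CS450}.

CS101, CS210, CS340, CS401, CS450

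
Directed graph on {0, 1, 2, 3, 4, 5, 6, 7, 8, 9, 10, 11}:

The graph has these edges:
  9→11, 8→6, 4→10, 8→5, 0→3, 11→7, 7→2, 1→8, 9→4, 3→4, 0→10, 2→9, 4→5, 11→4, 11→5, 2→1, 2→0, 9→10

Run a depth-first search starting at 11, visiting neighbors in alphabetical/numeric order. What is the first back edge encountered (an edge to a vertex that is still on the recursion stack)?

9→11

DFS from 11 (visiting neighbors in alphabetical/numeric order); mark gray on enter, black on exit:
11 gray
  4 gray
    5 gray
    5 black
    10 gray
    10 black
  4 black
  11→5: 5 black — skip
  7 gray
    2 gray
      0 gray
        3 gray
          3→4: 4 black — skip
        3 black
        0→10: 10 black — skip
      0 black
      1 gray
        8 gray
          8→5: 5 black — skip
          6 gray
          6 black
        8 black
      1 black
      9 gray
        9→4: 4 black — skip
        9→10: 10 black — skip
        9→11: 11 is gray → back edge
First back edge: 9 → 11.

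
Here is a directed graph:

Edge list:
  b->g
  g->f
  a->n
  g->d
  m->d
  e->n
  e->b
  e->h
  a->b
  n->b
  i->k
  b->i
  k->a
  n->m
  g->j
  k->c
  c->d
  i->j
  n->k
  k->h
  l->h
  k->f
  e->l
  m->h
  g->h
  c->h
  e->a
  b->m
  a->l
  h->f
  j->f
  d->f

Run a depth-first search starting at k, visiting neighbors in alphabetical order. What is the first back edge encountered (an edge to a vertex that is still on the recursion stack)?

i->k

DFS from k (visiting neighbors in alphabetical order); mark gray on enter, black on exit:
k gray
  a gray
    b gray
      g gray
        d gray
          f gray
          f black
        d black
        g→f: f black — skip
        h gray
          h→f: f black — skip
        h black
        j gray
          j→f: f black — skip
        j black
      g black
      i gray
        i→j: j black — skip
        i→k: k is gray → back edge
First back edge: i → k.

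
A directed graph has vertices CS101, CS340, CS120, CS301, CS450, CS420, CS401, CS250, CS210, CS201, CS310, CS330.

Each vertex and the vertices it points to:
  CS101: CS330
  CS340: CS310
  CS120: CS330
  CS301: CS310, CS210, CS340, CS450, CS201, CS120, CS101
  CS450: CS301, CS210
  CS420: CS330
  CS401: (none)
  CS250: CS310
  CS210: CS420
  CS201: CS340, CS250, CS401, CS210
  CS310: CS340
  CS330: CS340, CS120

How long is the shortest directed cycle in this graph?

For each vertex v, BFS finds the shortest path from v back to v.
The shortest such closed walk is CS301 → CS450 → CS301, length 2.

2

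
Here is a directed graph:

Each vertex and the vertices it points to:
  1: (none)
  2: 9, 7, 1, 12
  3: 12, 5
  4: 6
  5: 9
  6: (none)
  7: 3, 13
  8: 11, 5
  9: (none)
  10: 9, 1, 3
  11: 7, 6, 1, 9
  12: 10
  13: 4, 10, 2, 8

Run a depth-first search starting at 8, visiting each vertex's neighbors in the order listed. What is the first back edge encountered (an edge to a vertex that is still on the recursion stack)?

10->3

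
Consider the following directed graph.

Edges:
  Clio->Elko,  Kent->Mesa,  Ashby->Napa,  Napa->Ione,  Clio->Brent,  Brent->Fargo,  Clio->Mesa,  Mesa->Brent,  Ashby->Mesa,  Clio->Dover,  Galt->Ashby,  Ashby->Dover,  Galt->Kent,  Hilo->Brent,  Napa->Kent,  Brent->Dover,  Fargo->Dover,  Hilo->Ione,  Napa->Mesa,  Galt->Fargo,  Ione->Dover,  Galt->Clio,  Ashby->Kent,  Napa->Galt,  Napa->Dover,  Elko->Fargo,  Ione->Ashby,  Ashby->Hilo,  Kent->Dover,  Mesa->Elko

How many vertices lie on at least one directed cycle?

5

A vertex is on a directed cycle iff it belongs to a strongly connected component of size ≥ 2 (or has a self-loop).
The vertices on cycles are {Galt, Hilo, Ione, Napa, Ashby} — 5 in total.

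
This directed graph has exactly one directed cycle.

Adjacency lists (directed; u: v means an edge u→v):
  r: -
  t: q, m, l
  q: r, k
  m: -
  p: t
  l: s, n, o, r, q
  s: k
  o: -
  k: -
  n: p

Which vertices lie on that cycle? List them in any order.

l, n, p, t

DFS with gray/black marking from t:
t gray
  q gray
    r gray
    r black
    k gray
    k black
  q black
  m gray
  m black
  l gray
    s gray
      s→k: k black — skip
    s black
    n gray
      p gray
        p→t: t is gray → back edge
Back edge closes the cycle t → l → n → p → t; its vertices are {l, n, p, t}.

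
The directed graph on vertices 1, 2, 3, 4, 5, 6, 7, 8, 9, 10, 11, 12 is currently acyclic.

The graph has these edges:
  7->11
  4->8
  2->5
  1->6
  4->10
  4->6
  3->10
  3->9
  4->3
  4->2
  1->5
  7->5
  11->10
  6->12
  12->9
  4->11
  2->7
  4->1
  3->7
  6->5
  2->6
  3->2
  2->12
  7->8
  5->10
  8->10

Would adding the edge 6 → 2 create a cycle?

Yes

Adding 6→2 creates a cycle iff 2 can already reach 6.
Path from 2: 2 → 6.
So 2 → … → 6 → 2 is a cycle.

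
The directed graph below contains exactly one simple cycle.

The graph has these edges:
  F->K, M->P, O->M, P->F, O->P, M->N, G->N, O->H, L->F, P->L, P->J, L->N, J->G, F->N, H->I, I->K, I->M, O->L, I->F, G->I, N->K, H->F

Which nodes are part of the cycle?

G, I, J, M, P

DFS with gray/black marking from P:
P gray
  J gray
    G gray
      I gray
        F gray
          N gray
            K gray
            K black
          N black
          F→K: K black — skip
        F black
        I→K: K black — skip
        M gray
          M→P: P is gray → back edge
Back edge closes the cycle P → J → G → I → M → P; its vertices are {G, I, J, M, P}.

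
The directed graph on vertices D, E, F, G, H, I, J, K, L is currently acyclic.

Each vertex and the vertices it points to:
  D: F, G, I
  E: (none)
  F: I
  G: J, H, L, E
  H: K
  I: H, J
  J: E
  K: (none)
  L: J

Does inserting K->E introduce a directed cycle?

No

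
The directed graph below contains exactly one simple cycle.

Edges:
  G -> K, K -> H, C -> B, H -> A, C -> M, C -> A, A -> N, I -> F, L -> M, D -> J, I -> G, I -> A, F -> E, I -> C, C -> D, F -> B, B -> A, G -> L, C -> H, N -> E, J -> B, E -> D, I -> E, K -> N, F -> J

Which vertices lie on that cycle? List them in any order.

A, B, D, E, J, N

DFS with gray/black marking from N:
N gray
  E gray
    D gray
      J gray
        B gray
          A gray
            A→N: N is gray → back edge
Back edge closes the cycle N → E → D → J → B → A → N; its vertices are {A, B, D, E, J, N}.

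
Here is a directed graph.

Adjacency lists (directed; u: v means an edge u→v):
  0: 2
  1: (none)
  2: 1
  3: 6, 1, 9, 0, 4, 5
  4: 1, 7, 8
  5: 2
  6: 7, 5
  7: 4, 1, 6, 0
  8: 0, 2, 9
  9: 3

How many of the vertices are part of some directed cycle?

A vertex is on a directed cycle iff it belongs to a strongly connected component of size ≥ 2 (or has a self-loop).
The vertices on cycles are {3, 4, 6, 7, 8, 9} — 6 in total.

6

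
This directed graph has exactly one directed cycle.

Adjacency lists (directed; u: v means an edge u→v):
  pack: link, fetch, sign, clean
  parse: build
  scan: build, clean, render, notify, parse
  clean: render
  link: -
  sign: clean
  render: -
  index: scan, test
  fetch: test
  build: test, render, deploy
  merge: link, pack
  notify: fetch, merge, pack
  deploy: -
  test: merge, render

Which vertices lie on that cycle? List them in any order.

pack, test, fetch, merge

DFS with gray/black marking from merge:
merge gray
  link gray
  link black
  pack gray
    pack→link: link black — skip
    fetch gray
      test gray
        test→merge: merge is gray → back edge
Back edge closes the cycle merge → pack → fetch → test → merge; its vertices are {pack, test, fetch, merge}.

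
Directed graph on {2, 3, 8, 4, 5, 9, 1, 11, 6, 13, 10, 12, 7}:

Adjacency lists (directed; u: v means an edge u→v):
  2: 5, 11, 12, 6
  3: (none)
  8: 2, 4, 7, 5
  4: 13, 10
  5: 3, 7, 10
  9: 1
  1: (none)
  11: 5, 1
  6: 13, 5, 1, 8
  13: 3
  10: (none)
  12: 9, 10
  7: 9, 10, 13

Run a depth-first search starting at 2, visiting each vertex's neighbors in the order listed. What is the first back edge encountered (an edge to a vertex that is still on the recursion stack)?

8->2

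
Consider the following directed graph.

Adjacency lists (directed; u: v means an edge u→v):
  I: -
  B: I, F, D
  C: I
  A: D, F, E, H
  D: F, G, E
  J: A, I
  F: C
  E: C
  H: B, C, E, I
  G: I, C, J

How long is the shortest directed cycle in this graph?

4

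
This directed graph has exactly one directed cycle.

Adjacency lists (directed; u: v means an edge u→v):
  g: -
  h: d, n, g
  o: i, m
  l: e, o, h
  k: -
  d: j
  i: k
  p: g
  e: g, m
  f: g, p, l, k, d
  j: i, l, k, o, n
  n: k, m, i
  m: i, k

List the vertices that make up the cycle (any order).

d, h, j, l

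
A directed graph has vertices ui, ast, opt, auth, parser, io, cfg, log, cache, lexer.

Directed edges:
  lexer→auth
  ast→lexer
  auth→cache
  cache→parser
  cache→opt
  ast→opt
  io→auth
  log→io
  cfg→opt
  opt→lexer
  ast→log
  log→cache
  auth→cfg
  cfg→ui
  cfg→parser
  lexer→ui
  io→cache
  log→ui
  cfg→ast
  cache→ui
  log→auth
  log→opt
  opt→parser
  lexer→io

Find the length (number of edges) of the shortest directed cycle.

For each vertex v, BFS finds the shortest path from v back to v.
The shortest such closed walk is ast → lexer → auth → cfg → ast, length 4.

4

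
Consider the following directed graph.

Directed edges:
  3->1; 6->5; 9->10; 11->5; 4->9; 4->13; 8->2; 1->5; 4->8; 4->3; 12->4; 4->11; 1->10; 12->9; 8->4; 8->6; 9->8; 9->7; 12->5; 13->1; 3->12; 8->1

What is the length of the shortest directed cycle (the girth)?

For each vertex v, BFS finds the shortest path from v back to v.
The shortest such closed walk is 8 → 4 → 8, length 2.

2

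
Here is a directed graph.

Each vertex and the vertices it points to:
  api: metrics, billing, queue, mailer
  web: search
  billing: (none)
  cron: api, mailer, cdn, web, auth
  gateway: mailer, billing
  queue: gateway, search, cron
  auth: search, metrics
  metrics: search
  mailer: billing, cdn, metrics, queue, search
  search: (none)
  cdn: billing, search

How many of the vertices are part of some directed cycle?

5

A vertex is on a directed cycle iff it belongs to a strongly connected component of size ≥ 2 (or has a self-loop).
The vertices on cycles are {api, cron, queue, mailer, gateway} — 5 in total.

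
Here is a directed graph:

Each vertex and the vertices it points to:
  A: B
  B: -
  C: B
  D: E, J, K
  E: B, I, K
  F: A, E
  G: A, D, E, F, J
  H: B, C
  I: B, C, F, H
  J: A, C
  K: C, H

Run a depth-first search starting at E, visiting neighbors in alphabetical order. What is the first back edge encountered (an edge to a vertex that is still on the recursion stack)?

DFS from E (visiting neighbors in alphabetical order); mark gray on enter, black on exit:
E gray
  B gray
  B black
  I gray
    I→B: B black — skip
    C gray
      C→B: B black — skip
    C black
    F gray
      A gray
        A→B: B black — skip
      A black
      F→E: E is gray → back edge
First back edge: F → E.

F->E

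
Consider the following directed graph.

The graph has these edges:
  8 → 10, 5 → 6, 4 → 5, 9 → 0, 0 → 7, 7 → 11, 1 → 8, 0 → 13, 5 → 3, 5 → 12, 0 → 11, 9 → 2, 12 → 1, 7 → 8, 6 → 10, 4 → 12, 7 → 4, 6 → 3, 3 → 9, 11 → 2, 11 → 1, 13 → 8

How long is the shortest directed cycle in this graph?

6

For each vertex v, BFS finds the shortest path from v back to v.
The shortest such closed walk is 9 → 0 → 7 → 4 → 5 → 3 → 9, length 6.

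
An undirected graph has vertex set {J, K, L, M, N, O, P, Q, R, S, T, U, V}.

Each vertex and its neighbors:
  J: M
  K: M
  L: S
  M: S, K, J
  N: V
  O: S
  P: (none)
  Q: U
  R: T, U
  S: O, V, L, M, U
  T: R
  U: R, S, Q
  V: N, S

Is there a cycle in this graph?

No

DFS, tracking each vertex's parent; an edge to a visited non-parent vertex closes a cycle.
Start from S:
visit S (parent –)
  visit O (parent S)
    O–S: parent, skip
  visit V (parent S)
    visit N (parent V)
      N–V: parent, skip
    V–S: parent, skip
  visit L (parent S)
    L–S: parent, skip
  visit M (parent S)
    M–S: parent, skip
    visit K (parent M)
      K–M: parent, skip
    visit J (parent M)
      J–M: parent, skip
  visit U (parent S)
    visit R (parent U)
      visit T (parent R)
        T–R: parent, skip
      R–U: parent, skip
    U–S: parent, skip
    visit Q (parent U)
      Q–U: parent, skip
visit P (parent –)
No non-parent visited neighbor found — the graph is a forest.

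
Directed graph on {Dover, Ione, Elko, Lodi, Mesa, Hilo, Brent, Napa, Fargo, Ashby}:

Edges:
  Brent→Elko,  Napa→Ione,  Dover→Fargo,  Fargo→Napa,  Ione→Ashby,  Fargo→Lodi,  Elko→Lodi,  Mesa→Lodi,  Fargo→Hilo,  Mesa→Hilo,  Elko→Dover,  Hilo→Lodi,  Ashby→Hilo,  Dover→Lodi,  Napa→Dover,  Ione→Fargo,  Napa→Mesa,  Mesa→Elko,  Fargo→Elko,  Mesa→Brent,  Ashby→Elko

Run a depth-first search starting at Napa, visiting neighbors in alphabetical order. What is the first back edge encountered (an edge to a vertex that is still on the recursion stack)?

Elko→Dover

DFS from Napa (visiting neighbors in alphabetical order); mark gray on enter, black on exit:
Napa gray
  Dover gray
    Fargo gray
      Elko gray
        Elko→Dover: Dover is gray → back edge
First back edge: Elko → Dover.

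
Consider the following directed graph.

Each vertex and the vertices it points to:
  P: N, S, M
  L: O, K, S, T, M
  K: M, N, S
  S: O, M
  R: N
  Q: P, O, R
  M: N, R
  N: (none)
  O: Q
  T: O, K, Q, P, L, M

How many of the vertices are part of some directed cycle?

6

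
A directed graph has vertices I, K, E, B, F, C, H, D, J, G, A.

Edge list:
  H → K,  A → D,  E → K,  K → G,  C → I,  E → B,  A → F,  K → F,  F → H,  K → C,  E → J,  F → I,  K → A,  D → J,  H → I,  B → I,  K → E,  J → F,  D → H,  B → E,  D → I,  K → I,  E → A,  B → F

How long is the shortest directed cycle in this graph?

For each vertex v, BFS finds the shortest path from v back to v.
The shortest such closed walk is E → K → E, length 2.

2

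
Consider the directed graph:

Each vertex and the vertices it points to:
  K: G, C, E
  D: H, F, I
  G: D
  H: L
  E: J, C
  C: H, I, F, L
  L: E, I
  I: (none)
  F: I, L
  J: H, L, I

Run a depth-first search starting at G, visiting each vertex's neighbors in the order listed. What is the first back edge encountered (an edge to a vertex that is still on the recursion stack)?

DFS from G (visiting each vertex's neighbors in the order listed); mark gray on enter, black on exit:
G gray
  D gray
    H gray
      L gray
        E gray
          J gray
            J→H: H is gray → back edge
First back edge: J → H.

J→H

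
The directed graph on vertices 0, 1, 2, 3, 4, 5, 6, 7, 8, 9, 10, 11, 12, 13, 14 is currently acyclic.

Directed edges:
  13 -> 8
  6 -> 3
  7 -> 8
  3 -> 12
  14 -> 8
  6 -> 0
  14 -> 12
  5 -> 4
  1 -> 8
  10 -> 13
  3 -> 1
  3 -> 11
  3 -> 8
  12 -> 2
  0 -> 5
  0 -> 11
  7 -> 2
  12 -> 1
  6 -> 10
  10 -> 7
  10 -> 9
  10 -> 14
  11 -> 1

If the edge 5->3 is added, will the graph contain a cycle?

No

Adding 5→3 creates a cycle iff 3 can already reach 5.
Explore from 3: no path reaches 5. The graph stays acyclic.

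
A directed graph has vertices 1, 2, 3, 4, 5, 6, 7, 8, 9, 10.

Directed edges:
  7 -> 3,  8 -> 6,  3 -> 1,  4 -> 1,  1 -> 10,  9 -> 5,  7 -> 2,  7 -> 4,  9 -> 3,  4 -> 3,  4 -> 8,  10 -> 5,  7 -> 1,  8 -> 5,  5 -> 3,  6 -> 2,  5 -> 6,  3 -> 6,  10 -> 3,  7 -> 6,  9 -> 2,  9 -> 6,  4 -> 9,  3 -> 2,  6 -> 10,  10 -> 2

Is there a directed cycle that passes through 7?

7 lies on a cycle iff there is a path from 7 back to itself.
Exploring from 7, it never reaches itself; equivalently, its strongly connected component is a singleton.

No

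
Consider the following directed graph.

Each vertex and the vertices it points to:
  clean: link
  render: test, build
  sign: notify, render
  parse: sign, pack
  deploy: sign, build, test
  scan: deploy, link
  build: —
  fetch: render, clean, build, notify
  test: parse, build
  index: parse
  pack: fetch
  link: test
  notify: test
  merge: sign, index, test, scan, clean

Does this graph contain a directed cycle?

Yes

DFS with white/gray/black marking, starting from deploy:
deploy gray
  sign gray
    notify gray
      test gray
        parse gray
          parse→sign: sign is gray → back edge
Back edge found, so a cycle exists: sign → notify → test → parse → sign.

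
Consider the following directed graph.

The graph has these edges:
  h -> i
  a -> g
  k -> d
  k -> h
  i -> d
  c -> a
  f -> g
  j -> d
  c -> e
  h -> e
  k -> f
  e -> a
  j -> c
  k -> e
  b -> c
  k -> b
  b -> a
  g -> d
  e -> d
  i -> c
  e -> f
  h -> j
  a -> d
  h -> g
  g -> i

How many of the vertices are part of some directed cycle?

6

A vertex is on a directed cycle iff it belongs to a strongly connected component of size ≥ 2 (or has a self-loop).
The vertices on cycles are {a, c, e, f, g, i} — 6 in total.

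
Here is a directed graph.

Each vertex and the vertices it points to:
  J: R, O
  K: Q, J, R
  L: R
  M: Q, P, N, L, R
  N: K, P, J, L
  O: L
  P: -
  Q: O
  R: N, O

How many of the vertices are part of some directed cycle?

7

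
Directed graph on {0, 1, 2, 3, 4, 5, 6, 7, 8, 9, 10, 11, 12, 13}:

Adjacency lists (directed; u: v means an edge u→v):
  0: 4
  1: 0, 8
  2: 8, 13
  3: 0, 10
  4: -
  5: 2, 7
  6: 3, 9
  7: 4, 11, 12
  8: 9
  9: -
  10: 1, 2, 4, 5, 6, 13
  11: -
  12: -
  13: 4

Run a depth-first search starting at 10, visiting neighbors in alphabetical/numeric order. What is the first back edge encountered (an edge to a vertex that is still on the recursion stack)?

3->10

DFS from 10 (visiting neighbors in alphabetical/numeric order); mark gray on enter, black on exit:
10 gray
  1 gray
    0 gray
      4 gray
      4 black
    0 black
    8 gray
      9 gray
      9 black
    8 black
  1 black
  2 gray
    2→8: 8 black — skip
    13 gray
      13→4: 4 black — skip
    13 black
  2 black
  10→4: 4 black — skip
  5 gray
    5→2: 2 black — skip
    7 gray
      7→4: 4 black — skip
      11 gray
      11 black
      12 gray
      12 black
    7 black
  5 black
  6 gray
    3 gray
      3→0: 0 black — skip
      3→10: 10 is gray → back edge
First back edge: 3 → 10.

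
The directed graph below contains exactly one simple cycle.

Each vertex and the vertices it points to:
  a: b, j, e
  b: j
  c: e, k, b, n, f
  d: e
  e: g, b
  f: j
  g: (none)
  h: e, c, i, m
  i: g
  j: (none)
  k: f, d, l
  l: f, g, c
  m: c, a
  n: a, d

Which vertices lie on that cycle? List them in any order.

c, k, l

DFS with gray/black marking from c:
c gray
  e gray
    g gray
    g black
    b gray
      j gray
      j black
    b black
  e black
  k gray
    f gray
      f→j: j black — skip
    f black
    d gray
      d→e: e black — skip
    d black
    l gray
      l→f: f black — skip
      l→g: g black — skip
      l→c: c is gray → back edge
Back edge closes the cycle c → k → l → c; its vertices are {c, k, l}.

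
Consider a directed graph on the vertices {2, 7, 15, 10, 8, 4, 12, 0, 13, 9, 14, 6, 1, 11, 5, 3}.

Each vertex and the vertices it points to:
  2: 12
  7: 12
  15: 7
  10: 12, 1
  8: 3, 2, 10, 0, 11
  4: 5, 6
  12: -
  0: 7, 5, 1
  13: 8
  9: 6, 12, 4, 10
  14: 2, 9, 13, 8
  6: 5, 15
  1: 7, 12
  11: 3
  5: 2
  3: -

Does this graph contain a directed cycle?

No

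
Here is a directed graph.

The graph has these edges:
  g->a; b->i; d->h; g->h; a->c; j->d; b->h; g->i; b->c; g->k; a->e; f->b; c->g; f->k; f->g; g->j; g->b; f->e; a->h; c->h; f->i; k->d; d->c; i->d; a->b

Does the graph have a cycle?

Yes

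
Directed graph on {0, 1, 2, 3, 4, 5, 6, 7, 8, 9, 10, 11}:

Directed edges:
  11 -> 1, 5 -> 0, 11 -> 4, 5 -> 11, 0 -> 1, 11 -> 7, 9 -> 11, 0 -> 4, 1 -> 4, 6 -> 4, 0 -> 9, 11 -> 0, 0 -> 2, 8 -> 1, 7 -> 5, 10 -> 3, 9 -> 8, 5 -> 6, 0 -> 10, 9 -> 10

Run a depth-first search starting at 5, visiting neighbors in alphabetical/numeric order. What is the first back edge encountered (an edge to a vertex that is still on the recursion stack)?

11->0

DFS from 5 (visiting neighbors in alphabetical/numeric order); mark gray on enter, black on exit:
5 gray
  0 gray
    1 gray
      4 gray
      4 black
    1 black
    2 gray
    2 black
    0→4: 4 black — skip
    9 gray
      8 gray
        8→1: 1 black — skip
      8 black
      10 gray
        3 gray
        3 black
      10 black
      11 gray
        11→0: 0 is gray → back edge
First back edge: 11 → 0.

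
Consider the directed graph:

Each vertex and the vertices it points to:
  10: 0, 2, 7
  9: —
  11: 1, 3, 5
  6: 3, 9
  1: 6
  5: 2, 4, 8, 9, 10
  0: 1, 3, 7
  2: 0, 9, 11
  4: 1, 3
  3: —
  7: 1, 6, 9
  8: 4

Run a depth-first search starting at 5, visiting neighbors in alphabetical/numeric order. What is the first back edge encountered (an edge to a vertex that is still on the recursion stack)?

11→5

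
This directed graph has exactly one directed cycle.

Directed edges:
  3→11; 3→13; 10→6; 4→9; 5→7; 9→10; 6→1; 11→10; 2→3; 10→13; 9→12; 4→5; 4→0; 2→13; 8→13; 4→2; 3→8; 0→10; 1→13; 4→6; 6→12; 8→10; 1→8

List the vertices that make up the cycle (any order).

DFS with gray/black marking from 6:
6 gray
  1 gray
    13 gray
    13 black
    8 gray
      8→13: 13 black — skip
      10 gray
        10→13: 13 black — skip
        10→6: 6 is gray → back edge
Back edge closes the cycle 6 → 1 → 8 → 10 → 6; its vertices are {1, 6, 8, 10}.

1, 6, 8, 10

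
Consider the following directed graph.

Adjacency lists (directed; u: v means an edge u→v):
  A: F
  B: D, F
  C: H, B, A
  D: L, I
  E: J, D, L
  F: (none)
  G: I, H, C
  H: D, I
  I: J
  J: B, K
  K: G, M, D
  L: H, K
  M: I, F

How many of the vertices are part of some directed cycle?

10

A vertex is on a directed cycle iff it belongs to a strongly connected component of size ≥ 2 (or has a self-loop).
The vertices on cycles are {B, C, D, G, H, I, J, K, L, M} — 10 in total.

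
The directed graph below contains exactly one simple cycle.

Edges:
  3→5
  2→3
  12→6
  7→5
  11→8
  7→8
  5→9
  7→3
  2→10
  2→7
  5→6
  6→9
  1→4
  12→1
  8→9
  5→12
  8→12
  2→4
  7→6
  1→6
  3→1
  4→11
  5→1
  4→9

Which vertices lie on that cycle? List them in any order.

DFS with gray/black marking from 4:
4 gray
  9 gray
  9 black
  11 gray
    8 gray
      8→9: 9 black — skip
      12 gray
        6 gray
          6→9: 9 black — skip
        6 black
        1 gray
          1→6: 6 black — skip
          1→4: 4 is gray → back edge
Back edge closes the cycle 4 → 11 → 8 → 12 → 1 → 4; its vertices are {1, 4, 8, 11, 12}.

1, 4, 8, 11, 12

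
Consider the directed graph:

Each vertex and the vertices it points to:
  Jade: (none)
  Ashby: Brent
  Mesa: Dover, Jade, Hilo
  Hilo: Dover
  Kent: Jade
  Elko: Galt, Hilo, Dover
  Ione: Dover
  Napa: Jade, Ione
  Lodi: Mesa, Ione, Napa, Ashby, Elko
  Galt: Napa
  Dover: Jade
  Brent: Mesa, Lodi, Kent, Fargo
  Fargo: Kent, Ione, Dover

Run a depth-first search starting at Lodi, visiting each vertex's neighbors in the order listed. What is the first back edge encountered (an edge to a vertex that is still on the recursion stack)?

DFS from Lodi (visiting each vertex's neighbors in the order listed); mark gray on enter, black on exit:
Lodi gray
  Mesa gray
    Dover gray
      Jade gray
      Jade black
    Dover black
    Mesa→Jade: Jade black — skip
    Hilo gray
      Hilo→Dover: Dover black — skip
    Hilo black
  Mesa black
  Ione gray
    Ione→Dover: Dover black — skip
  Ione black
  Napa gray
    Napa→Jade: Jade black — skip
    Napa→Ione: Ione black — skip
  Napa black
  Ashby gray
    Brent gray
      Brent→Mesa: Mesa black — skip
      Brent→Lodi: Lodi is gray → back edge
First back edge: Brent → Lodi.

Brent→Lodi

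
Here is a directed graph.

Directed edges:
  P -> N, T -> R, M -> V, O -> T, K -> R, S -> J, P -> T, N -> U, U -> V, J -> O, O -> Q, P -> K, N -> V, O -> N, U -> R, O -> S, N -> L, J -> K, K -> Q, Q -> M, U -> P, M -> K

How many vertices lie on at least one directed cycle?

A vertex is on a directed cycle iff it belongs to a strongly connected component of size ≥ 2 (or has a self-loop).
The vertices on cycles are {J, K, M, N, O, P, Q, S, U} — 9 in total.

9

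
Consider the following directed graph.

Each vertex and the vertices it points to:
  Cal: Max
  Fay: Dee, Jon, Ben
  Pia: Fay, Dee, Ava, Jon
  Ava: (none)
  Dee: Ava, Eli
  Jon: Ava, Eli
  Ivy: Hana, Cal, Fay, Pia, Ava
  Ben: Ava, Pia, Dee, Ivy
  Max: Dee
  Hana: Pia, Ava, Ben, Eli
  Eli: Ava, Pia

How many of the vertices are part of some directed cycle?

10

A vertex is on a directed cycle iff it belongs to a strongly connected component of size ≥ 2 (or has a self-loop).
The vertices on cycles are {Ben, Cal, Dee, Eli, Fay, Ivy, Jon, Max, Pia, Hana} — 10 in total.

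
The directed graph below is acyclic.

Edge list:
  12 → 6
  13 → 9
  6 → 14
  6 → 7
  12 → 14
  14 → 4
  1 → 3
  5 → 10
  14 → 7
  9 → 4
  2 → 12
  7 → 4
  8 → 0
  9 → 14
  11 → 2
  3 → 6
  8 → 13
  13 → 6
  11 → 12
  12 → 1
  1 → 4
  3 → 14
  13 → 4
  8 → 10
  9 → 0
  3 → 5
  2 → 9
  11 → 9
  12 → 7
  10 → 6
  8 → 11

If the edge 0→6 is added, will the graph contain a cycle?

No

Adding 0→6 creates a cycle iff 6 can already reach 0.
Explore from 6: no path reaches 0. The graph stays acyclic.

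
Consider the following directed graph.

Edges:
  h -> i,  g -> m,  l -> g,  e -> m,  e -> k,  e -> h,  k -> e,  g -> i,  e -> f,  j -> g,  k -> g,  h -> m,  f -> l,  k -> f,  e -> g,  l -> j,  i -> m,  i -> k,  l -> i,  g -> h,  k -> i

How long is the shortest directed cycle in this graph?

For each vertex v, BFS finds the shortest path from v back to v.
The shortest such closed walk is k → e → k, length 2.

2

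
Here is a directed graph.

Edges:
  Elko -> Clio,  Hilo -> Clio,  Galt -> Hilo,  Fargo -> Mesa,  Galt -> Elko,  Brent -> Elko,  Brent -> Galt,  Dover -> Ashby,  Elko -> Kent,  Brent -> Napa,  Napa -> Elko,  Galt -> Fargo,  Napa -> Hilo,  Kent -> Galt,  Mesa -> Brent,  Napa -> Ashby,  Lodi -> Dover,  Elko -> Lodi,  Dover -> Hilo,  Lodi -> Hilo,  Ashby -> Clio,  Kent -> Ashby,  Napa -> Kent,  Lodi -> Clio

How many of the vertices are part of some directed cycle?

7

A vertex is on a directed cycle iff it belongs to a strongly connected component of size ≥ 2 (or has a self-loop).
The vertices on cycles are {Elko, Galt, Kent, Mesa, Napa, Brent, Fargo} — 7 in total.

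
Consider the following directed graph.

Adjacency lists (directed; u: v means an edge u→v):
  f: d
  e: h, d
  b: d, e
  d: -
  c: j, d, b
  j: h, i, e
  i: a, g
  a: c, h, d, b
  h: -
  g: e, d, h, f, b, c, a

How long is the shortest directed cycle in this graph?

For each vertex v, BFS finds the shortest path from v back to v.
The shortest such closed walk is j → i → g → c → j, length 4.

4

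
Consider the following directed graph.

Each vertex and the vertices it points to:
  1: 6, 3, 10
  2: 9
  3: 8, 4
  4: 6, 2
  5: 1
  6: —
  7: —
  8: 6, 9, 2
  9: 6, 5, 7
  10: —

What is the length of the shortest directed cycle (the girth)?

For each vertex v, BFS finds the shortest path from v back to v.
The shortest such closed walk is 1 → 3 → 8 → 9 → 5 → 1, length 5.

5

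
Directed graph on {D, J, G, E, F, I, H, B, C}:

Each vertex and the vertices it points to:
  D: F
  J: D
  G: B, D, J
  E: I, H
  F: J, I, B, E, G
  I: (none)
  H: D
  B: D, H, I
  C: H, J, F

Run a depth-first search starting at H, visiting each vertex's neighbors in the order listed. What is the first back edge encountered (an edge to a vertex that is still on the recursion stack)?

DFS from H (visiting each vertex's neighbors in the order listed); mark gray on enter, black on exit:
H gray
  D gray
    F gray
      J gray
        J→D: D is gray → back edge
First back edge: J → D.

J->D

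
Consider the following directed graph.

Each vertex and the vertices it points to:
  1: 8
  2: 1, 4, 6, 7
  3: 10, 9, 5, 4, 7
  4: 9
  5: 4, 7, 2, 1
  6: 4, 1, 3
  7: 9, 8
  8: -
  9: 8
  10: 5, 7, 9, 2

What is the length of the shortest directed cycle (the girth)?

4

For each vertex v, BFS finds the shortest path from v back to v.
The shortest such closed walk is 10 → 2 → 6 → 3 → 10, length 4.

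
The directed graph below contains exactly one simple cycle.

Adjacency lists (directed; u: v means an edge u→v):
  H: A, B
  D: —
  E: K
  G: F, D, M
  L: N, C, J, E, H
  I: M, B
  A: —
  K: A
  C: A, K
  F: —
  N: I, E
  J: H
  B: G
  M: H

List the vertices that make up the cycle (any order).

B, G, H, M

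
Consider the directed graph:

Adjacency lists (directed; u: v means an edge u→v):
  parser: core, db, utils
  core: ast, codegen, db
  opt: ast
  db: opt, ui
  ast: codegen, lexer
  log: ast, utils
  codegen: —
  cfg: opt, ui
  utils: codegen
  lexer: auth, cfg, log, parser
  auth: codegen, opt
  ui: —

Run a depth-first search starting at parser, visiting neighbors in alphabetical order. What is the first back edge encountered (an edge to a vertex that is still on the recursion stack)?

opt->ast

DFS from parser (visiting neighbors in alphabetical order); mark gray on enter, black on exit:
parser gray
  core gray
    ast gray
      codegen gray
      codegen black
      lexer gray
        auth gray
          auth→codegen: codegen black — skip
          opt gray
            opt→ast: ast is gray → back edge
First back edge: opt → ast.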